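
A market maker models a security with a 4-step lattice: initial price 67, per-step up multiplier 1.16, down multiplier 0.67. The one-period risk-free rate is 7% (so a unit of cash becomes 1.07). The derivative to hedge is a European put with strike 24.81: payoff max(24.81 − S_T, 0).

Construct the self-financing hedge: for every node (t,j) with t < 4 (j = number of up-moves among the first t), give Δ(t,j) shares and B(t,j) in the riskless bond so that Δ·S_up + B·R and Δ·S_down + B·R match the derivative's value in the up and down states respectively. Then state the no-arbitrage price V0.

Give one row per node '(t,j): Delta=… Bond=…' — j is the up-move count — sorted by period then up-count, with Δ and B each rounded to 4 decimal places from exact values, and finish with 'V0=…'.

Under the risk-neutral measure, an up-move has probability p* = (R−d)/(u−d) = 0.8163 and values discount at R = 1.07.
Terminal values V(4,·): V(4,0)=11.3087, V(4,1)=1.4347, V(4,2)=0.0000, V(4,3)=0.0000, V(4,4)=0.0000
(3,0): S=20.1511. Δ = (V_up−V_dn)/(S_up−S_dn) = (1.4347−11.3087)/(23.3753−13.5013) = -1.0000. V = [p*·1.4347 + (1−p*)·11.3087]/1.07 = 3.0358. B = V − Δ·S = 23.1869.
(3,1): S=34.8885. Δ = (V_up−V_dn)/(S_up−S_dn) = (0.0000−1.4347)/(40.4707−23.3753) = -0.0839. V = [p*·0.0000 + (1−p*)·1.4347]/1.07 = 0.2463. B = V − Δ·S = 3.1742.
(3,2): S=60.4040. Δ = (V_up−V_dn)/(S_up−S_dn) = (0.0000−0.0000)/(70.0686−40.4707) = 0.0000. V = [p*·0.0000 + (1−p*)·0.0000]/1.07 = 0.0000. B = V − Δ·S = 0.0000.
(3,3): S=104.5800. Δ = (V_up−V_dn)/(S_up−S_dn) = (0.0000−0.0000)/(121.3128−70.0686) = 0.0000. V = [p*·0.0000 + (1−p*)·0.0000]/1.07 = 0.0000. B = V − Δ·S = 0.0000.
(2,0): S=30.0763. Δ = (V_up−V_dn)/(S_up−S_dn) = (0.2463−3.0358)/(34.8885−20.1511) = -0.1893. V = [p*·0.2463 + (1−p*)·3.0358]/1.07 = 0.7090. B = V − Δ·S = 6.4019.
(2,1): S=52.0724. Δ = (V_up−V_dn)/(S_up−S_dn) = (0.0000−0.2463)/(60.4040−34.8885) = -0.0097. V = [p*·0.0000 + (1−p*)·0.2463]/1.07 = 0.0423. B = V − Δ·S = 0.5449.
(2,2): S=90.1552. Δ = (V_up−V_dn)/(S_up−S_dn) = (0.0000−0.0000)/(104.5800−60.4040) = 0.0000. V = [p*·0.0000 + (1−p*)·0.0000]/1.07 = 0.0000. B = V − Δ·S = 0.0000.
(1,0): S=44.8900. Δ = (V_up−V_dn)/(S_up−S_dn) = (0.0423−0.7090)/(52.0724−30.0763) = -0.0303. V = [p*·0.0423 + (1−p*)·0.7090]/1.07 = 0.1540. B = V − Δ·S = 1.5146.
(1,1): S=77.7200. Δ = (V_up−V_dn)/(S_up−S_dn) = (0.0000−0.0423)/(90.1552−52.0724) = -0.0011. V = [p*·0.0000 + (1−p*)·0.0423]/1.07 = 0.0073. B = V − Δ·S = 0.0935.
(0,0): S=67.0000. Δ = (V_up−V_dn)/(S_up−S_dn) = (0.0073−0.1540)/(77.7200−44.8900) = -0.0045. V = [p*·0.0073 + (1−p*)·0.1540]/1.07 = 0.0320. B = V − Δ·S = 0.3314.
Each (Δ,B) replicates both successor values, so the strategy is self-financing and V0 is arbitrage-free.

(0,0): Delta=-0.0045 Bond=0.3314
(1,0): Delta=-0.0303 Bond=1.5146
(1,1): Delta=-0.0011 Bond=0.0935
(2,0): Delta=-0.1893 Bond=6.4019
(2,1): Delta=-0.0097 Bond=0.5449
(2,2): Delta=0.0000 Bond=0.0000
(3,0): Delta=-1.0000 Bond=23.1869
(3,1): Delta=-0.0839 Bond=3.1742
(3,2): Delta=0.0000 Bond=0.0000
(3,3): Delta=0.0000 Bond=0.0000
V0=0.0320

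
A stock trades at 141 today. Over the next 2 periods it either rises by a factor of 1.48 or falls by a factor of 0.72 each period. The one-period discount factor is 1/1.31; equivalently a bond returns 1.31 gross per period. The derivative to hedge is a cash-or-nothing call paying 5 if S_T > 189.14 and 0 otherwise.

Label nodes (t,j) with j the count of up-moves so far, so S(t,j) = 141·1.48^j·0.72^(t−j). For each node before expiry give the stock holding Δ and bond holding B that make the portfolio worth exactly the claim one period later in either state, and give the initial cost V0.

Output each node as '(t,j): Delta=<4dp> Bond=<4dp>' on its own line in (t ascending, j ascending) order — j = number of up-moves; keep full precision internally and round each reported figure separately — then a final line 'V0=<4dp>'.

(0,0): Delta=0.0277 Bond=-2.1428
(1,0): Delta=0.0000 Bond=0.0000
(1,1): Delta=0.0315 Bond=-3.6159
V0=1.7559

Risk-neutral probability p* = (R−d)/(u−d) = (1.31−0.72)/(1.48−0.72) = 0.7763.
Terminal payoffs: V(2,0)=0.0000, V(2,1)=0.0000, V(2,2)=5.0000
(1,0): S=101.5200. Δ = (V_up−V_dn)/(S_up−S_dn) = (0.0000−0.0000)/(150.2496−73.0944) = 0.0000. V = [p*·0.0000 + (1−p*)·0.0000]/1.31 = 0.0000. B = V − Δ·S = 0.0000.
(1,1): S=208.6800. Δ = (V_up−V_dn)/(S_up−S_dn) = (5.0000−0.0000)/(308.8464−150.2496) = 0.0315. V = [p*·5.0000 + (1−p*)·0.0000]/1.31 = 2.9630. B = V − Δ·S = -3.6159.
(0,0): S=141.0000. Δ = (V_up−V_dn)/(S_up−S_dn) = (2.9630−0.0000)/(208.6800−101.5200) = 0.0277. V = [p*·2.9630 + (1−p*)·0.0000]/1.31 = 1.7559. B = V − Δ·S = -2.1428.
Check: Δ(0,0)·S0 + B(0,0) = 1.7559 = V0.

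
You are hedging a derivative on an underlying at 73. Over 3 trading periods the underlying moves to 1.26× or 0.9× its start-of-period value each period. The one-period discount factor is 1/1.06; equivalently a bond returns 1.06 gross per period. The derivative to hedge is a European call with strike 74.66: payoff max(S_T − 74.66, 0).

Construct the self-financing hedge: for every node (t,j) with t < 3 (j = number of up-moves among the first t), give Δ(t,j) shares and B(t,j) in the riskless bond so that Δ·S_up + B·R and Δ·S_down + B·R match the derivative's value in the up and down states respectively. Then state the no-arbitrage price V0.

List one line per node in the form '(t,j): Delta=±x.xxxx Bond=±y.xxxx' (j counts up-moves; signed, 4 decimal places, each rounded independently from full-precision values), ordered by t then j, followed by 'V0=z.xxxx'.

(0,0): Delta=0.7749 Bond=-43.1118
(1,0): Delta=0.5255 Bond=-29.3158
(1,1): Delta=0.9975 Bond=-66.1768
(2,0): Delta=0.0000 Bond=0.0000
(2,1): Delta=0.9948 Bond=-69.9182
(2,2): Delta=1.0000 Bond=-70.4340
V0=13.4551

Under the risk-neutral measure, an up-move has probability p* = (R−d)/(u−d) = 0.4444 and values discount at R = 1.06.
Terminal values V(3,·): V(3,0)=0.0000, V(3,1)=0.0000, V(3,2)=29.6453, V(3,3)=71.3674
Node (2,0) S=59.1300: V=(p*·0.0000+(1−p*)·0.0000)/1.06=0.0000; Δ=(0.0000−0.0000)/(74.5038−53.2170)=0.0000; B=V−Δ·S=0.0000
Node (2,1) S=82.7820: V=(p*·29.6453+(1−p*)·0.0000)/1.06=12.4299; Δ=(29.6453−0.0000)/(104.3053−74.5038)=0.9948; B=V−Δ·S=-69.9182
Node (2,2) S=115.8948: V=(p*·71.3674+(1−p*)·29.6453)/1.06=45.4608; Δ=(71.3674−29.6453)/(146.0274−104.3053)=1.0000; B=V−Δ·S=-70.4340
Node (1,0) S=65.7000: V=(p*·12.4299+(1−p*)·0.0000)/1.06=5.2117; Δ=(12.4299−0.0000)/(82.7820−59.1300)=0.5255; B=V−Δ·S=-29.3158
Node (1,1) S=91.9800: V=(p*·45.4608+(1−p*)·12.4299)/1.06=25.5758; Δ=(45.4608−12.4299)/(115.8948−82.7820)=0.9975; B=V−Δ·S=-66.1768
Node (0,0) S=73.0000: V=(p*·25.5758+(1−p*)·5.2117)/1.06=13.4551; Δ=(25.5758−5.2117)/(91.9800−65.7000)=0.7749; B=V−Δ·S=-43.1118
Check: Δ(0,0)·S0 + B(0,0) = 13.4551 = V0.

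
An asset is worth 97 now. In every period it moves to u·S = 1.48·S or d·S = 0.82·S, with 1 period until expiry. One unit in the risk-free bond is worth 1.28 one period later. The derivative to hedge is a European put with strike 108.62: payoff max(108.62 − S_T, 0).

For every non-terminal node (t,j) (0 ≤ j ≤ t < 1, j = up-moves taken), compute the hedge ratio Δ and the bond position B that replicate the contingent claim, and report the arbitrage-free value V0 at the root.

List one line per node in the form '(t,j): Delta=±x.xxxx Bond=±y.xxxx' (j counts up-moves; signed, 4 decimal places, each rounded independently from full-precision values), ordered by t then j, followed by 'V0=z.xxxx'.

(0,0): Delta=-0.4542 Bond=50.9451
V0=6.8845

Risk-neutral probability p* = (R−d)/(u−d) = (1.28−0.82)/(1.48−0.82) = 0.6970.
Terminal values V(1,·): V(1,0)=29.0800, V(1,1)=0.0000
Node (0,0) S=97.0000: V=(p*·0.0000+(1−p*)·29.0800)/1.28=6.8845; Δ=(0.0000−29.0800)/(143.5600−79.5400)=-0.4542; B=V−Δ·S=50.9451
The time-0 hedge costs 6.8845, which is the no-arbitrage price.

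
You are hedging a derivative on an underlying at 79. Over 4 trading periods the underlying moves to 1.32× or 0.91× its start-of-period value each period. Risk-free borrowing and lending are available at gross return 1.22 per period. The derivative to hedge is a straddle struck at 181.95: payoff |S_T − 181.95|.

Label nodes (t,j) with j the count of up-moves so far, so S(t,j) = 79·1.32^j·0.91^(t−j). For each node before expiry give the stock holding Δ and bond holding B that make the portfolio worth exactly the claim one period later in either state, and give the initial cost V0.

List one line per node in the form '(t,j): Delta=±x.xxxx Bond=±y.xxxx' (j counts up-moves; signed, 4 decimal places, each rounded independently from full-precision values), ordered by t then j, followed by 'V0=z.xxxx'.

(0,0): Delta=-0.1491 Bond=31.9914
(1,0): Delta=-1.0000 Bond=100.2011
(1,1): Delta=0.0401 Bond=19.2967
(2,0): Delta=-1.0000 Bond=122.2454
(2,1): Delta=-1.0000 Bond=122.2454
(2,2): Delta=0.2714 Bond=-8.2978
(3,0): Delta=-1.0000 Bond=149.1393
(3,1): Delta=-1.0000 Bond=149.1393
(3,2): Delta=-1.0000 Bond=149.1393
(3,3): Delta=0.5542 Bond=-61.4984
V0=20.2130

Risk-neutral probability p* = (R−d)/(u−d) = (1.22−0.91)/(1.32−0.91) = 0.7561.
At expiry t=4: V(4,0)=127.7758, V(4,1)=103.3676, V(4,2)=67.9624, V(4,3)=16.6053, V(4,4)=57.8907
  t=3,j=0: stock 59.5321 → up 78.5824 (V=103.3676), down 54.1742 (V=127.7758). Price 89.6072; hedge Δ=-1.0000, bond B=149.1393.
  t=3,j=1: stock 86.3543 → up 113.9876 (V=67.9624), down 78.5824 (V=103.3676). Price 62.7851; hedge Δ=-1.0000, bond B=149.1393.
  t=3,j=2: stock 125.2611 → up 165.3447 (V=16.6053), down 113.9876 (V=67.9624). Price 23.8782; hedge Δ=-1.0000, bond B=149.1393.
  t=3,j=3: stock 181.6975 → up 239.8407 (V=57.8907), down 165.3447 (V=16.6053). Price 39.1976; hedge Δ=0.5542, bond B=-61.4984.
  t=2,j=0: stock 65.4199 → up 86.3543 (V=62.7851), down 59.5321 (V=89.6072). Price 56.8255; hedge Δ=-1.0000, bond B=122.2454.
  t=2,j=1: stock 94.8948 → up 125.2611 (V=23.8782), down 86.3543 (V=62.7851). Price 27.3506; hedge Δ=-1.0000, bond B=122.2454.
  t=2,j=2: stock 137.6496 → up 181.6975 (V=39.1976), down 125.2611 (V=23.8782). Price 29.0665; hedge Δ=0.2714, bond B=-8.2978.
  t=1,j=0: stock 71.8900 → up 94.8948 (V=27.3506), down 65.4199 (V=56.8255). Price 28.3111; hedge Δ=-1.0000, bond B=100.2011.
  t=1,j=1: stock 104.2800 → up 137.6496 (V=29.0665), down 94.8948 (V=27.3506). Price 23.4820; hedge Δ=0.0401, bond B=19.2967.
  t=0,j=0: stock 79.0000 → up 104.2800 (V=23.4820), down 71.8900 (V=28.3111). Price 20.2130; hedge Δ=-0.1491, bond B=31.9914.
Self-financing check: at every node Δ·S+B equals the discounted successor values.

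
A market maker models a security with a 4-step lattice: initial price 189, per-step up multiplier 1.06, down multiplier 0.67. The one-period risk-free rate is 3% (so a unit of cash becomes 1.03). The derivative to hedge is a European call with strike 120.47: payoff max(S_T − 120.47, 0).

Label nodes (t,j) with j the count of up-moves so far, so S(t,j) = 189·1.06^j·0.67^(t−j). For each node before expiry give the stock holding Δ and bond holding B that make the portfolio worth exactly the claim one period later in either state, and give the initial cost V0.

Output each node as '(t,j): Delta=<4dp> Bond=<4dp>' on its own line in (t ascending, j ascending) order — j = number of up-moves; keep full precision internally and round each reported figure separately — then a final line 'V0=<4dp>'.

(0,0): Delta=0.9314 Bond=-93.2953
(1,0): Delta=0.4936 Bond=-40.6546
(1,1): Delta=0.9544 Bond=-100.7141
(2,0): Delta=0.0000 Bond=0.0000
(2,1): Delta=0.5196 Bond=-45.3637
(2,2): Delta=0.9773 Bond=-108.5999
(3,0): Delta=0.0000 Bond=0.0000
(3,1): Delta=0.0000 Bond=0.0000
(3,2): Delta=0.5469 Bond=-50.6184
(3,3): Delta=1.0000 Bond=-116.9612
V0=82.7322

Under the risk-neutral measure, an up-move has probability p* = (R−d)/(u−d) = 0.9231 and values discount at R = 1.03.
Payoff layer (t=4): V(4,0)=0.0000, V(4,1)=0.0000, V(4,2)=0.0000, V(4,3)=30.3484, V(4,4)=118.1381
(3,0): S=56.8442. Δ = (V_up−V_dn)/(S_up−S_dn) = (0.0000−0.0000)/(60.2549−38.0856) = 0.0000. V = [p*·0.0000 + (1−p*)·0.0000]/1.03 = 0.0000. B = V − Δ·S = 0.0000.
(3,1): S=89.9326. Δ = (V_up−V_dn)/(S_up−S_dn) = (0.0000−0.0000)/(95.3286−60.2549) = 0.0000. V = [p*·0.0000 + (1−p*)·0.0000]/1.03 = 0.0000. B = V − Δ·S = 0.0000.
(3,2): S=142.2815. Δ = (V_up−V_dn)/(S_up−S_dn) = (30.3484−0.0000)/(150.8184−95.3286) = 0.5469. V = [p*·30.3484 + (1−p*)·0.0000]/1.03 = 27.1979. B = V − Δ·S = -50.6184.
(3,3): S=225.1020. Δ = (V_up−V_dn)/(S_up−S_dn) = (118.1381−30.3484)/(238.6081−150.8184) = 1.0000. V = [p*·118.1381 + (1−p*)·30.3484]/1.03 = 108.1409. B = V − Δ·S = -116.9612.
(2,0): S=84.8421. Δ = (V_up−V_dn)/(S_up−S_dn) = (0.0000−0.0000)/(89.9326−56.8442) = 0.0000. V = [p*·0.0000 + (1−p*)·0.0000]/1.03 = 0.0000. B = V − Δ·S = 0.0000.
(2,1): S=134.2278. Δ = (V_up−V_dn)/(S_up−S_dn) = (27.1979−0.0000)/(142.2815−89.9326) = 0.5196. V = [p*·27.1979 + (1−p*)·0.0000]/1.03 = 24.3745. B = V − Δ·S = -45.3637.
(2,2): S=212.3604. Δ = (V_up−V_dn)/(S_up−S_dn) = (108.1409−27.1979)/(225.1020−142.2815) = 0.9773. V = [p*·108.1409 + (1−p*)·27.1979]/1.03 = 98.9461. B = V − Δ·S = -108.5999.
(1,0): S=126.6300. Δ = (V_up−V_dn)/(S_up−S_dn) = (24.3745−0.0000)/(134.2278−84.8421) = 0.4936. V = [p*·24.3745 + (1−p*)·0.0000]/1.03 = 21.8443. B = V − Δ·S = -40.6546.
(1,1): S=200.3400. Δ = (V_up−V_dn)/(S_up−S_dn) = (98.9461−24.3745)/(212.3604−134.2278) = 0.9544. V = [p*·98.9461 + (1−p*)·24.3745]/1.03 = 90.4950. B = V − Δ·S = -100.7141.
(0,0): S=189.0000. Δ = (V_up−V_dn)/(S_up−S_dn) = (90.4950−21.8443)/(200.3400−126.6300) = 0.9314. V = [p*·90.4950 + (1−p*)·21.8443]/1.03 = 82.7322. B = V − Δ·S = -93.2953.
The time-0 hedge costs 82.7322, which is the no-arbitrage price.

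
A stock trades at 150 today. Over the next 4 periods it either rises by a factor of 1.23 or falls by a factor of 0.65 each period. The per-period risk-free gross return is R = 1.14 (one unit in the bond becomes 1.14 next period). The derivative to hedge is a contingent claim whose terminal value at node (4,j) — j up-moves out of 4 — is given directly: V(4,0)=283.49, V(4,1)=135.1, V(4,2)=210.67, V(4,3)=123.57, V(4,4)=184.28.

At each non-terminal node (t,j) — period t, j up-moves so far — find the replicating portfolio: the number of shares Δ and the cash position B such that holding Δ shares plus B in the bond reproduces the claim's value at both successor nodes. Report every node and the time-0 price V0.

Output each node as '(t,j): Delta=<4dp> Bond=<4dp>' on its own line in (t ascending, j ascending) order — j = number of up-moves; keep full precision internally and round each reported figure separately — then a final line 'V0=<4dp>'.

(0,0): Delta=0.0910 Bond=83.2883
(1,0): Delta=-0.6249 Bond=164.7459
(1,1): Delta=0.1605 Bond=82.1287
(2,0): Delta=0.9741 Bond=86.4744
(2,1): Delta=-0.7801 Bond=206.4230
(2,2): Delta=0.2517 Bond=72.9091
(3,0): Delta=-6.2108 Bond=394.5519
(3,1): Delta=1.6715 Bond=44.2188
(3,2): Delta=-1.0181 Bond=270.4229
(3,3): Delta=0.3750 Bond=48.7131
V0=96.9331

The replicating-portfolio and risk-neutral prices coincide; use p* = (1.14−0.65)/(1.23−0.65) = 0.8448 for the latter.
Payoff layer (t=4): V(4,0)=283.4900, V(4,1)=135.1000, V(4,2)=210.6700, V(4,3)=123.5700, V(4,4)=184.2800
(3,0): S=41.1938. Δ = (V_up−V_dn)/(S_up−S_dn) = (135.1000−283.4900)/(50.6683−26.7759) = -6.2108. V = [p*·135.1000 + (1−p*)·283.4900]/1.14 = 138.7070. B = V − Δ·S = 394.5519.
(3,1): S=77.9513. Δ = (V_up−V_dn)/(S_up−S_dn) = (210.6700−135.1000)/(95.8800−50.6683) = 1.6715. V = [p*·210.6700 + (1−p*)·135.1000]/1.14 = 174.5119. B = V − Δ·S = 44.2188.
(3,2): S=147.5077. Δ = (V_up−V_dn)/(S_up−S_dn) = (123.5700−210.6700)/(181.4345−95.8800) = -1.0181. V = [p*·123.5700 + (1−p*)·210.6700]/1.14 = 120.2505. B = V − Δ·S = 270.4229.
(3,3): S=279.1300. Δ = (V_up−V_dn)/(S_up−S_dn) = (184.2800−123.5700)/(343.3300−181.4345) = 0.3750. V = [p*·184.2800 + (1−p*)·123.5700]/1.14 = 153.3855. B = V − Δ·S = 48.7131.
(2,0): S=63.3750. Δ = (V_up−V_dn)/(S_up−S_dn) = (174.5119−138.7070)/(77.9513−41.1938) = 0.9741. V = [p*·174.5119 + (1−p*)·138.7070]/1.14 = 148.2070. B = V − Δ·S = 86.4744.
(2,1): S=119.9250. Δ = (V_up−V_dn)/(S_up−S_dn) = (120.2505−174.5119)/(147.5077−77.9513) = -0.7801. V = [p*·120.2505 + (1−p*)·174.5119]/1.14 = 112.8687. B = V − Δ·S = 206.4230.
(2,2): S=226.9350. Δ = (V_up−V_dn)/(S_up−S_dn) = (153.3855−120.2505)/(279.1300−147.5077) = 0.2517. V = [p*·153.3855 + (1−p*)·120.2505]/1.14 = 130.0385. B = V − Δ·S = 72.9091.
(1,0): S=97.5000. Δ = (V_up−V_dn)/(S_up−S_dn) = (112.8687−148.2070)/(119.9250−63.3750) = -0.6249. V = [p*·112.8687 + (1−p*)·148.2070]/1.14 = 103.8178. B = V − Δ·S = 164.7459.
(1,1): S=184.5000. Δ = (V_up−V_dn)/(S_up−S_dn) = (130.0385−112.8687)/(226.9350−119.9250) = 0.1605. V = [p*·130.0385 + (1−p*)·112.8687]/1.14 = 111.7318. B = V − Δ·S = 82.1287.
(0,0): S=150.0000. Δ = (V_up−V_dn)/(S_up−S_dn) = (111.7318−103.8178)/(184.5000−97.5000) = 0.0910. V = [p*·111.7318 + (1−p*)·103.8178]/1.14 = 96.9331. B = V − Δ·S = 83.2883.
Each (Δ,B) replicates both successor values, so the strategy is self-financing and V0 is arbitrage-free.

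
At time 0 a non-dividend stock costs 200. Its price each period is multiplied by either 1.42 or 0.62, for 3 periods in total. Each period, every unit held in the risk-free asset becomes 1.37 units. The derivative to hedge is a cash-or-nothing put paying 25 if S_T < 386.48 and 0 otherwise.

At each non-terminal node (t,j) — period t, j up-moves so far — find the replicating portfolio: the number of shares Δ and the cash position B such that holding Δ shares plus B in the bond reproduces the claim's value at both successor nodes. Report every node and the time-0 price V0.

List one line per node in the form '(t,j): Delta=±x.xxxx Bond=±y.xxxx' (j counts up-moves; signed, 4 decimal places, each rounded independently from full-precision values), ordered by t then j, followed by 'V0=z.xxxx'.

(0,0): Delta=-0.0732 Bond=16.3450
(1,0): Delta=0.0000 Bond=13.3198
(1,1): Delta=-0.0753 Bond=22.9975
(2,0): Delta=0.0000 Bond=18.2482
(2,1): Delta=0.0000 Bond=18.2482
(2,2): Delta=-0.0775 Bond=32.3905
V0=1.7114

Risk-neutral probability p* = (R−d)/(u−d) = (1.37−0.62)/(1.42−0.62) = 0.9375.
Payoff layer (t=3): V(3,0)=25.0000, V(3,1)=25.0000, V(3,2)=25.0000, V(3,3)=0.0000
(2,0): S=76.8800. Δ = (V_up−V_dn)/(S_up−S_dn) = (25.0000−25.0000)/(109.1696−47.6656) = 0.0000. V = [p*·25.0000 + (1−p*)·25.0000]/1.37 = 18.2482. B = V − Δ·S = 18.2482.
(2,1): S=176.0800. Δ = (V_up−V_dn)/(S_up−S_dn) = (25.0000−25.0000)/(250.0336−109.1696) = 0.0000. V = [p*·25.0000 + (1−p*)·25.0000]/1.37 = 18.2482. B = V − Δ·S = 18.2482.
(2,2): S=403.2800. Δ = (V_up−V_dn)/(S_up−S_dn) = (0.0000−25.0000)/(572.6576−250.0336) = -0.0775. V = [p*·0.0000 + (1−p*)·25.0000]/1.37 = 1.1405. B = V − Δ·S = 32.3905.
(1,0): S=124.0000. Δ = (V_up−V_dn)/(S_up−S_dn) = (18.2482−18.2482)/(176.0800−76.8800) = 0.0000. V = [p*·18.2482 + (1−p*)·18.2482]/1.37 = 13.3198. B = V − Δ·S = 13.3198.
(1,1): S=284.0000. Δ = (V_up−V_dn)/(S_up−S_dn) = (1.1405−18.2482)/(403.2800−176.0800) = -0.0753. V = [p*·1.1405 + (1−p*)·18.2482]/1.37 = 1.6129. B = V − Δ·S = 22.9975.
(0,0): S=200.0000. Δ = (V_up−V_dn)/(S_up−S_dn) = (1.6129−13.3198)/(284.0000−124.0000) = -0.0732. V = [p*·1.6129 + (1−p*)·13.3198]/1.37 = 1.7114. B = V − Δ·S = 16.3450.
Check: Δ(0,0)·S0 + B(0,0) = 1.7114 = V0.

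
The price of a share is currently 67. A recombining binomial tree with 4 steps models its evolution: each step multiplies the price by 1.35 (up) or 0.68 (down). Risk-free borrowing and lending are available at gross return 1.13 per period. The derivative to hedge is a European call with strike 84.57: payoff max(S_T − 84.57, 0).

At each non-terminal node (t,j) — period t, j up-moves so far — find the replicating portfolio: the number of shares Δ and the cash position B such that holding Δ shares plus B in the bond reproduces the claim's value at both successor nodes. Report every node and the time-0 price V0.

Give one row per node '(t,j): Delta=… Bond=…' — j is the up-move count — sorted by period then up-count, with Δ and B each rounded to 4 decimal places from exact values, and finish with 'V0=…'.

No-arbitrage ⇒ martingale measure with p* = (R−d)/(u−d) = 0.6716.
Terminal values V(4,·): V(4,0)=0.0000, V(4,1)=0.0000, V(4,2)=0.0000, V(4,3)=27.5247, V(4,4)=137.9709
(3,0): S=21.0669. Δ = (V_up−V_dn)/(S_up−S_dn) = (0.0000−0.0000)/(28.4404−14.3255) = 0.0000. V = [p*·0.0000 + (1−p*)·0.0000]/1.13 = 0.0000. B = V − Δ·S = 0.0000.
(3,1): S=41.8241. Δ = (V_up−V_dn)/(S_up−S_dn) = (0.0000−0.0000)/(56.4625−28.4404) = 0.0000. V = [p*·0.0000 + (1−p*)·0.0000]/1.13 = 0.0000. B = V − Δ·S = 0.0000.
(3,2): S=83.0331. Δ = (V_up−V_dn)/(S_up−S_dn) = (27.5247−0.0000)/(112.0947−56.4625) = 0.4948. V = [p*·27.5247 + (1−p*)·0.0000]/1.13 = 16.3599. B = V − Δ·S = -24.7217.
(3,3): S=164.8451. Δ = (V_up−V_dn)/(S_up−S_dn) = (137.9709−27.5247)/(222.5409−112.0947) = 1.0000. V = [p*·137.9709 + (1−p*)·27.5247]/1.13 = 90.0044. B = V − Δ·S = -74.8407.
(2,0): S=30.9808. Δ = (V_up−V_dn)/(S_up−S_dn) = (0.0000−0.0000)/(41.8241−21.0669) = 0.0000. V = [p*·0.0000 + (1−p*)·0.0000]/1.13 = 0.0000. B = V − Δ·S = 0.0000.
(2,1): S=61.5060. Δ = (V_up−V_dn)/(S_up−S_dn) = (16.3599−0.0000)/(83.0331−41.8241) = 0.3970. V = [p*·16.3599 + (1−p*)·0.0000]/1.13 = 9.7239. B = V − Δ·S = -14.6939.
(2,2): S=122.1075. Δ = (V_up−V_dn)/(S_up−S_dn) = (90.0044−16.3599)/(164.8451−83.0331) = 0.9002. V = [p*·90.0044 + (1−p*)·16.3599]/1.13 = 58.2501. B = V − Δ·S = -51.6670.
(1,0): S=45.5600. Δ = (V_up−V_dn)/(S_up−S_dn) = (9.7239−0.0000)/(61.5060−30.9808) = 0.3186. V = [p*·9.7239 + (1−p*)·0.0000]/1.13 = 5.7796. B = V − Δ·S = -8.7337.
(1,1): S=90.4500. Δ = (V_up−V_dn)/(S_up−S_dn) = (58.2501−9.7239)/(122.1075−61.5060) = 0.8007. V = [p*·58.2501 + (1−p*)·9.7239]/1.13 = 37.4479. B = V − Δ·S = -34.9793.
(0,0): S=67.0000. Δ = (V_up−V_dn)/(S_up−S_dn) = (37.4479−5.7796)/(90.4500−45.5600) = 0.7055. V = [p*·37.4479 + (1−p*)·5.7796]/1.13 = 23.9375. B = V − Δ·S = -23.3286.
Each (Δ,B) replicates both successor values, so the strategy is self-financing and V0 is arbitrage-free.

(0,0): Delta=0.7055 Bond=-23.3286
(1,0): Delta=0.3186 Bond=-8.7337
(1,1): Delta=0.8007 Bond=-34.9793
(2,0): Delta=0.0000 Bond=0.0000
(2,1): Delta=0.3970 Bond=-14.6939
(2,2): Delta=0.9002 Bond=-51.6670
(3,0): Delta=0.0000 Bond=0.0000
(3,1): Delta=0.0000 Bond=0.0000
(3,2): Delta=0.4948 Bond=-24.7217
(3,3): Delta=1.0000 Bond=-74.8407
V0=23.9375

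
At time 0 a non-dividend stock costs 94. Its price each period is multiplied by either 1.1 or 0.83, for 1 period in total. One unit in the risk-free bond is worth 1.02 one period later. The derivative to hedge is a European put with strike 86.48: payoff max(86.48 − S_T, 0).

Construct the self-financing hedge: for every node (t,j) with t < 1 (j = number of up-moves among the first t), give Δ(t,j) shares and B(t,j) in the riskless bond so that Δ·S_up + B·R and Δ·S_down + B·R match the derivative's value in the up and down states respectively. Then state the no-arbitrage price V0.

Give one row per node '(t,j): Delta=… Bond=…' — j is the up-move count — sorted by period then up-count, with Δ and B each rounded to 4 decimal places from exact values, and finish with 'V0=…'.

(0,0): Delta=-0.3333 Bond=33.7908
V0=2.4575

Under the risk-neutral measure, an up-move has probability p* = (R−d)/(u−d) = 0.7037 and values discount at R = 1.02.
Terminal payoffs: V(1,0)=8.4600, V(1,1)=0.0000
  t=0,j=0: stock 94.0000 → up 103.4000 (V=0.0000), down 78.0200 (V=8.4600). Price 2.4575; hedge Δ=-0.3333, bond B=33.7908.
Self-financing check: at every node Δ·S+B equals the discounted successor values.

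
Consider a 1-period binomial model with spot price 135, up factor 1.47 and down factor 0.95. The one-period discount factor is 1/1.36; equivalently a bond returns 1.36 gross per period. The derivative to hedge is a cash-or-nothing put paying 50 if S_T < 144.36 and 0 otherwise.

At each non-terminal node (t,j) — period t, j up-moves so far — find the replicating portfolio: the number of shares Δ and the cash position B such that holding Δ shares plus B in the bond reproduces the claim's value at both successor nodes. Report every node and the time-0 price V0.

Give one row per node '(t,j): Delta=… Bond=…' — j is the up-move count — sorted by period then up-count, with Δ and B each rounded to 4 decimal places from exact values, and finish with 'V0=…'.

The replicating-portfolio and risk-neutral prices coincide; use p* = (1.36−0.95)/(1.47−0.95) = 0.7885 for the latter.
Terminal payoffs: V(1,0)=50.0000, V(1,1)=0.0000
(0,0): S=135.0000. Δ = (V_up−V_dn)/(S_up−S_dn) = (0.0000−50.0000)/(198.4500−128.2500) = -0.7123. V = [p*·0.0000 + (1−p*)·50.0000]/1.36 = 7.7771. B = V − Δ·S = 103.9310.
Check: Δ(0,0)·S0 + B(0,0) = 7.7771 = V0.

(0,0): Delta=-0.7123 Bond=103.9310
V0=7.7771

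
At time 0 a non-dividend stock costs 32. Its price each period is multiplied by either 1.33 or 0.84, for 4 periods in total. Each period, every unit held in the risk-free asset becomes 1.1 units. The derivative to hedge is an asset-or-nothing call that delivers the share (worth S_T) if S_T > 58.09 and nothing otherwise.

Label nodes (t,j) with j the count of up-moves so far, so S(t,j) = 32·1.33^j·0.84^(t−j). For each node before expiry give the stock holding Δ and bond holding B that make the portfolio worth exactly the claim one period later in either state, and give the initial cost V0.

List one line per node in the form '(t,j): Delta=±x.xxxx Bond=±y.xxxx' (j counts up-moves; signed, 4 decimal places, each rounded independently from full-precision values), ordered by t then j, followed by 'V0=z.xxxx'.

Under the risk-neutral measure, an up-move has probability p* = (R−d)/(u−d) = 0.5306 and values discount at R = 1.1.
Terminal payoffs: V(4,0)=0.0000, V(4,1)=0.0000, V(4,2)=0.0000, V(4,3)=63.2389, V(4,4)=100.1282
  t=3,j=0: stock 18.9665 → up 25.2255 (V=0.0000), down 15.9319 (V=0.0000). Price 0.0000; hedge Δ=0.0000, bond B=0.0000.
  t=3,j=1: stock 30.0303 → up 39.9403 (V=0.0000), down 25.2255 (V=0.0000). Price 0.0000; hedge Δ=0.0000, bond B=0.0000.
  t=3,j=2: stock 47.5480 → up 63.2389 (V=63.2389), down 39.9403 (V=0.0000). Price 30.5048; hedge Δ=2.7143, bond B=-98.5541.
  t=3,j=3: stock 75.2844 → up 100.1282 (V=100.1282), down 63.2389 (V=63.2389). Price 75.2844; hedge Δ=1.0000, bond B=0.0000.
  t=2,j=0: stock 22.5792 → up 30.0303 (V=0.0000), down 18.9665 (V=0.0000). Price 0.0000; hedge Δ=0.0000, bond B=0.0000.
  t=2,j=1: stock 35.7504 → up 47.5480 (V=30.5048), down 30.0303 (V=0.0000). Price 14.7148; hedge Δ=1.7414, bond B=-47.5400.
  t=2,j=2: stock 56.6048 → up 75.2844 (V=75.2844), down 47.5480 (V=30.5048). Price 49.3322; hedge Δ=1.6145, bond B=-42.0546.
  t=1,j=0: stock 26.8800 → up 35.7504 (V=14.7148), down 22.5792 (V=0.0000). Price 7.0980; hedge Δ=1.1172, bond B=-22.9321.
  t=1,j=1: stock 42.5600 → up 56.6048 (V=49.3322), down 35.7504 (V=14.7148). Price 30.0756; hedge Δ=1.6600, bond B=-40.5722.
  t=0,j=0: stock 32.0000 → up 42.5600 (V=30.0756), down 26.8800 (V=7.0980). Price 17.5366; hedge Δ=1.4654, bond B=-29.3565.
The time-0 hedge costs 17.5366, which is the no-arbitrage price.

(0,0): Delta=1.4654 Bond=-29.3565
(1,0): Delta=1.1172 Bond=-22.9321
(1,1): Delta=1.6600 Bond=-40.5722
(2,0): Delta=0.0000 Bond=0.0000
(2,1): Delta=1.7414 Bond=-47.5400
(2,2): Delta=1.6145 Bond=-42.0546
(3,0): Delta=0.0000 Bond=0.0000
(3,1): Delta=0.0000 Bond=0.0000
(3,2): Delta=2.7143 Bond=-98.5541
(3,3): Delta=1.0000 Bond=0.0000
V0=17.5366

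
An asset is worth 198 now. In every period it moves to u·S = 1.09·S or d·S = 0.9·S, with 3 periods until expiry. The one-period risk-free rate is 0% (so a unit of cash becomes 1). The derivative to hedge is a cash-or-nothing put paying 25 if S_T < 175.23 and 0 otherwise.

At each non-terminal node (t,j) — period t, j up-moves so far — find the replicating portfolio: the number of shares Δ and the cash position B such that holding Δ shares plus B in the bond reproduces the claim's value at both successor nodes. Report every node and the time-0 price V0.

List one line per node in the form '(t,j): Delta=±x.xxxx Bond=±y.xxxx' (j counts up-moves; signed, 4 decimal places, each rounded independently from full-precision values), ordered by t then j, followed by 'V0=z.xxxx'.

(0,0): Delta=-0.3313 Bond=77.1213
(1,0): Delta=-0.3886 Bond=87.3269
(1,1): Delta=-0.2888 Bond=67.9363
(2,0): Delta=0.0000 Bond=25.0000
(2,1): Delta=-0.6774 Bond=143.4211
(2,2): Delta=0.0000 Bond=0.0000
V0=11.5141

Under the risk-neutral measure, an up-move has probability p* = (R−d)/(u−d) = 0.5263 and values discount at R = 1.
Terminal values V(3,·): V(3,0)=25.0000, V(3,1)=25.0000, V(3,2)=0.0000, V(3,3)=0.0000
(2,0): S=160.3800. Δ = (V_up−V_dn)/(S_up−S_dn) = (25.0000−25.0000)/(174.8142−144.3420) = 0.0000. V = [p*·25.0000 + (1−p*)·25.0000]/1 = 25.0000. B = V − Δ·S = 25.0000.
(2,1): S=194.2380. Δ = (V_up−V_dn)/(S_up−S_dn) = (0.0000−25.0000)/(211.7194−174.8142) = -0.6774. V = [p*·0.0000 + (1−p*)·25.0000]/1 = 11.8421. B = V − Δ·S = 143.4211.
(2,2): S=235.2438. Δ = (V_up−V_dn)/(S_up−S_dn) = (0.0000−0.0000)/(256.4157−211.7194) = 0.0000. V = [p*·0.0000 + (1−p*)·0.0000]/1 = 0.0000. B = V − Δ·S = 0.0000.
(1,0): S=178.2000. Δ = (V_up−V_dn)/(S_up−S_dn) = (11.8421−25.0000)/(194.2380−160.3800) = -0.3886. V = [p*·11.8421 + (1−p*)·25.0000]/1 = 18.0748. B = V − Δ·S = 87.3269.
(1,1): S=215.8200. Δ = (V_up−V_dn)/(S_up−S_dn) = (0.0000−11.8421)/(235.2438−194.2380) = -0.2888. V = [p*·0.0000 + (1−p*)·11.8421]/1 = 5.6094. B = V − Δ·S = 67.9363.
(0,0): S=198.0000. Δ = (V_up−V_dn)/(S_up−S_dn) = (5.6094−18.0748)/(215.8200−178.2000) = -0.3313. V = [p*·5.6094 + (1−p*)·18.0748]/1 = 11.5141. B = V − Δ·S = 77.1213.
Each (Δ,B) replicates both successor values, so the strategy is self-financing and V0 is arbitrage-free.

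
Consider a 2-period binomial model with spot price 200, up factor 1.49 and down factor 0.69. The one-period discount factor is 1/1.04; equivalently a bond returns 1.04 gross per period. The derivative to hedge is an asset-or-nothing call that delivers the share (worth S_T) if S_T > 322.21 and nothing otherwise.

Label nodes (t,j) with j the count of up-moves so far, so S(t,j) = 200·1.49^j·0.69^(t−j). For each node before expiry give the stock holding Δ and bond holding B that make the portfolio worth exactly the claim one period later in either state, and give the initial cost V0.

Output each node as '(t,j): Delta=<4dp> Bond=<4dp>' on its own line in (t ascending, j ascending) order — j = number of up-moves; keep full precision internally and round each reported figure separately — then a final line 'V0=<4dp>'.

No-arbitrage ⇒ martingale measure with p* = (R−d)/(u−d) = 0.4375.
Payoff layer (t=2): V(2,0)=0.0000, V(2,1)=0.0000, V(2,2)=444.0200
  t=1,j=0: stock 138.0000 → up 205.6200 (V=0.0000), down 95.2200 (V=0.0000). Price 0.0000; hedge Δ=0.0000, bond B=0.0000.
  t=1,j=1: stock 298.0000 → up 444.0200 (V=444.0200), down 205.6200 (V=0.0000). Price 186.7873; hedge Δ=1.8625, bond B=-368.2377.
  t=0,j=0: stock 200.0000 → up 298.0000 (V=186.7873), down 138.0000 (V=0.0000). Price 78.5764; hedge Δ=1.1674, bond B=-154.9077.
Self-financing check: at every node Δ·S+B equals the discounted successor values.

(0,0): Delta=1.1674 Bond=-154.9077
(1,0): Delta=0.0000 Bond=0.0000
(1,1): Delta=1.8625 Bond=-368.2377
V0=78.5764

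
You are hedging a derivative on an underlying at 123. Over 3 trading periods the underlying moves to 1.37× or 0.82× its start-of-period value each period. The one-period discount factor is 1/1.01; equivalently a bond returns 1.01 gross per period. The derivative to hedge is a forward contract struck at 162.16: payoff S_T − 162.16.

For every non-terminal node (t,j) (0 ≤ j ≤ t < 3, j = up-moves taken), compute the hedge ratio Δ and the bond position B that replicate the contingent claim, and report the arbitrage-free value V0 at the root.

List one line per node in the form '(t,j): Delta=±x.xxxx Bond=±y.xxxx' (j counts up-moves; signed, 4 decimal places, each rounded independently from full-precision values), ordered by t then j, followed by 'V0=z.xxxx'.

Under the risk-neutral measure, an up-move has probability p* = (R−d)/(u−d) = 0.3455 and values discount at R = 1.01.
Payoff layer (t=3): V(3,0)=-94.3417, V(3,1)=-48.8539, V(3,2)=27.1441, V(3,3)=154.1164
(2,0): S=82.7052. Δ = (V_up−V_dn)/(S_up−S_dn) = (-48.8539−-94.3417)/(113.3061−67.8183) = 1.0000. V = [p*·-48.8539 + (1−p*)·-94.3417]/1.01 = -77.8493. B = V − Δ·S = -160.5545.
(2,1): S=138.1782. Δ = (V_up−V_dn)/(S_up−S_dn) = (27.1441−-48.8539)/(189.3041−113.3061) = 1.0000. V = [p*·27.1441 + (1−p*)·-48.8539]/1.01 = -22.3763. B = V − Δ·S = -160.5545.
(2,2): S=230.8587. Δ = (V_up−V_dn)/(S_up−S_dn) = (154.1164−27.1441)/(316.2764−189.3041) = 1.0000. V = [p*·154.1164 + (1−p*)·27.1441]/1.01 = 70.3042. B = V − Δ·S = -160.5545.
(1,0): S=100.8600. Δ = (V_up−V_dn)/(S_up−S_dn) = (-22.3763−-77.8493)/(138.1782−82.7052) = 1.0000. V = [p*·-22.3763 + (1−p*)·-77.8493]/1.01 = -58.1048. B = V − Δ·S = -158.9648.
(1,1): S=168.5100. Δ = (V_up−V_dn)/(S_up−S_dn) = (70.3042−-22.3763)/(230.8587−138.1782) = 1.0000. V = [p*·70.3042 + (1−p*)·-22.3763]/1.01 = 9.5452. B = V − Δ·S = -158.9648.
(0,0): S=123.0000. Δ = (V_up−V_dn)/(S_up−S_dn) = (9.5452−-58.1048)/(168.5100−100.8600) = 1.0000. V = [p*·9.5452 + (1−p*)·-58.1048]/1.01 = -34.3909. B = V − Δ·S = -157.3909.
Root portfolio cost Δ·123+B reproduces V0=-34.3909.

(0,0): Delta=1.0000 Bond=-157.3909
(1,0): Delta=1.0000 Bond=-158.9648
(1,1): Delta=1.0000 Bond=-158.9648
(2,0): Delta=1.0000 Bond=-160.5545
(2,1): Delta=1.0000 Bond=-160.5545
(2,2): Delta=1.0000 Bond=-160.5545
V0=-34.3909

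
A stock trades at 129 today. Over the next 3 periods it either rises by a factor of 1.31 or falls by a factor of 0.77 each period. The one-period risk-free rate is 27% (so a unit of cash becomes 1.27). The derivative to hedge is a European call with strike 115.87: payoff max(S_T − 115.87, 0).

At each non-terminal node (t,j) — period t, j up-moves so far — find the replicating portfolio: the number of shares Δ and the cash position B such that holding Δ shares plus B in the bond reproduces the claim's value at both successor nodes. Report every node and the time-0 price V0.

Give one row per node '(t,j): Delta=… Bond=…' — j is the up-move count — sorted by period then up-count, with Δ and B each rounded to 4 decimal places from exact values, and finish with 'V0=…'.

Since d<R<u, set p* = (R−d)/(u−d) = 0.9259; price each node as the discounted p*-expectation of its children.
At expiry t=3: V(3,0)=0.0000, V(3,1)=0.0000, V(3,2)=54.5902, V(3,3)=174.1337
(2,0): S=76.4841. Δ = (V_up−V_dn)/(S_up−S_dn) = (0.0000−0.0000)/(100.1942−58.8928) = 0.0000. V = [p*·0.0000 + (1−p*)·0.0000]/1.27 = 0.0000. B = V − Δ·S = 0.0000.
(2,1): S=130.1223. Δ = (V_up−V_dn)/(S_up−S_dn) = (54.5902−0.0000)/(170.4602−100.1942) = 0.7769. V = [p*·54.5902 + (1−p*)·0.0000]/1.27 = 39.8004. B = V − Δ·S = -61.2926.
(2,2): S=221.3769. Δ = (V_up−V_dn)/(S_up−S_dn) = (174.1337−54.5902)/(290.0037−170.4602) = 1.0000. V = [p*·174.1337 + (1−p*)·54.5902]/1.27 = 130.1407. B = V − Δ·S = -91.2362.
(1,0): S=99.3300. Δ = (V_up−V_dn)/(S_up−S_dn) = (39.8004−0.0000)/(130.1223−76.4841) = 0.7420. V = [p*·39.8004 + (1−p*)·0.0000]/1.27 = 29.0175. B = V − Δ·S = -44.6869.
(1,1): S=168.9900. Δ = (V_up−V_dn)/(S_up−S_dn) = (130.1407−39.8004)/(221.3769−130.1223) = 0.9900. V = [p*·130.1407 + (1−p*)·39.8004]/1.27 = 97.2038. B = V − Δ·S = -70.0931.
(0,0): S=129.0000. Δ = (V_up−V_dn)/(S_up−S_dn) = (97.2038−29.0175)/(168.9900−99.3300) = 0.9788. V = [p*·97.2038 + (1−p*)·29.0175]/1.27 = 72.5614. B = V − Δ·S = -53.7095.
Check: Δ(0,0)·S0 + B(0,0) = 72.5614 = V0.

(0,0): Delta=0.9788 Bond=-53.7095
(1,0): Delta=0.7420 Bond=-44.6869
(1,1): Delta=0.9900 Bond=-70.0931
(2,0): Delta=0.0000 Bond=0.0000
(2,1): Delta=0.7769 Bond=-61.2926
(2,2): Delta=1.0000 Bond=-91.2362
V0=72.5614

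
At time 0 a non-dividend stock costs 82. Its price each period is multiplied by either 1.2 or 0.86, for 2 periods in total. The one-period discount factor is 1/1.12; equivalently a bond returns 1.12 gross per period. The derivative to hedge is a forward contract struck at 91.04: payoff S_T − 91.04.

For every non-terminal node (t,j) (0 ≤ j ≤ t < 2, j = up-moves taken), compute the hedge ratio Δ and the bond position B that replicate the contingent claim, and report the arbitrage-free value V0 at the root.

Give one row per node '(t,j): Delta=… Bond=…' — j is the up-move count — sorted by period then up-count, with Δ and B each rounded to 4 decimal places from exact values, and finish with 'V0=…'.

(0,0): Delta=1.0000 Bond=-72.5765
(1,0): Delta=1.0000 Bond=-81.2857
(1,1): Delta=1.0000 Bond=-81.2857
V0=9.4235

Under the risk-neutral measure, an up-move has probability p* = (R−d)/(u−d) = 0.7647 and values discount at R = 1.12.
At expiry t=2: V(2,0)=-30.3928, V(2,1)=-6.4160, V(2,2)=27.0400
Node (1,0) S=70.5200: V=(p*·-6.4160+(1−p*)·-30.3928)/1.12=-10.7657; Δ=(-6.4160−-30.3928)/(84.6240−60.6472)=1.0000; B=V−Δ·S=-81.2857
Node (1,1) S=98.4000: V=(p*·27.0400+(1−p*)·-6.4160)/1.12=17.1143; Δ=(27.0400−-6.4160)/(118.0800−84.6240)=1.0000; B=V−Δ·S=-81.2857
Node (0,0) S=82.0000: V=(p*·17.1143+(1−p*)·-10.7657)/1.12=9.4235; Δ=(17.1143−-10.7657)/(98.4000−70.5200)=1.0000; B=V−Δ·S=-72.5765
Each (Δ,B) replicates both successor values, so the strategy is self-financing and V0 is arbitrage-free.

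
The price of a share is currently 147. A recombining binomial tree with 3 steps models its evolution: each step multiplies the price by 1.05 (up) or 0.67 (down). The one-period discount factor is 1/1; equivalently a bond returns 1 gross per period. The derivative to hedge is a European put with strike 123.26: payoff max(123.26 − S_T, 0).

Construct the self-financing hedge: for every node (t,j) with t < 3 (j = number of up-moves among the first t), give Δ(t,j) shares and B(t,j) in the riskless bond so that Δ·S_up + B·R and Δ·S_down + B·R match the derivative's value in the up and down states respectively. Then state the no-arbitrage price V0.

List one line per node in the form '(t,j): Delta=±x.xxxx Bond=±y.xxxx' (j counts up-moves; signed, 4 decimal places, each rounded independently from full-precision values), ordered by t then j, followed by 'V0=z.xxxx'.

(0,0): Delta=-0.3667 Bond=60.8829
(1,0): Delta=-1.0000 Bond=123.2600
(1,1): Delta=-0.3054 Bond=51.4318
(2,0): Delta=-1.0000 Bond=123.2600
(2,1): Delta=-1.0000 Bond=123.2600
(2,2): Delta=-0.2383 Bond=40.5487
V0=6.9831

Under the risk-neutral measure, an up-move has probability p* = (R−d)/(u−d) = 0.8684 and values discount at R = 1.
Payoff layer (t=3): V(3,0)=79.0478, V(3,1)=53.9723, V(3,2)=14.6748, V(3,3)=0.0000
Node (2,0) S=65.9883: V=(p*·53.9723+(1−p*)·79.0478)/1=57.2717; Δ=(53.9723−79.0478)/(69.2877−44.2122)=-1.0000; B=V−Δ·S=123.2600
Node (2,1) S=103.4145: V=(p*·14.6748+(1−p*)·53.9723)/1=19.8455; Δ=(14.6748−53.9723)/(108.5852−69.2877)=-1.0000; B=V−Δ·S=123.2600
Node (2,2) S=162.0675: V=(p*·0.0000+(1−p*)·14.6748)/1=1.9309; Δ=(0.0000−14.6748)/(170.1709−108.5852)=-0.2383; B=V−Δ·S=40.5487
Node (1,0) S=98.4900: V=(p*·19.8455+(1−p*)·57.2717)/1=24.7700; Δ=(19.8455−57.2717)/(103.4145−65.9883)=-1.0000; B=V−Δ·S=123.2600
Node (1,1) S=154.3500: V=(p*·1.9309+(1−p*)·19.8455)/1=4.2881; Δ=(1.9309−19.8455)/(162.0675−103.4145)=-0.3054; B=V−Δ·S=51.4318
Node (0,0) S=147.0000: V=(p*·4.2881+(1−p*)·24.7700)/1=6.9831; Δ=(4.2881−24.7700)/(154.3500−98.4900)=-0.3667; B=V−Δ·S=60.8829
Self-financing check: at every node Δ·S+B equals the discounted successor values.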